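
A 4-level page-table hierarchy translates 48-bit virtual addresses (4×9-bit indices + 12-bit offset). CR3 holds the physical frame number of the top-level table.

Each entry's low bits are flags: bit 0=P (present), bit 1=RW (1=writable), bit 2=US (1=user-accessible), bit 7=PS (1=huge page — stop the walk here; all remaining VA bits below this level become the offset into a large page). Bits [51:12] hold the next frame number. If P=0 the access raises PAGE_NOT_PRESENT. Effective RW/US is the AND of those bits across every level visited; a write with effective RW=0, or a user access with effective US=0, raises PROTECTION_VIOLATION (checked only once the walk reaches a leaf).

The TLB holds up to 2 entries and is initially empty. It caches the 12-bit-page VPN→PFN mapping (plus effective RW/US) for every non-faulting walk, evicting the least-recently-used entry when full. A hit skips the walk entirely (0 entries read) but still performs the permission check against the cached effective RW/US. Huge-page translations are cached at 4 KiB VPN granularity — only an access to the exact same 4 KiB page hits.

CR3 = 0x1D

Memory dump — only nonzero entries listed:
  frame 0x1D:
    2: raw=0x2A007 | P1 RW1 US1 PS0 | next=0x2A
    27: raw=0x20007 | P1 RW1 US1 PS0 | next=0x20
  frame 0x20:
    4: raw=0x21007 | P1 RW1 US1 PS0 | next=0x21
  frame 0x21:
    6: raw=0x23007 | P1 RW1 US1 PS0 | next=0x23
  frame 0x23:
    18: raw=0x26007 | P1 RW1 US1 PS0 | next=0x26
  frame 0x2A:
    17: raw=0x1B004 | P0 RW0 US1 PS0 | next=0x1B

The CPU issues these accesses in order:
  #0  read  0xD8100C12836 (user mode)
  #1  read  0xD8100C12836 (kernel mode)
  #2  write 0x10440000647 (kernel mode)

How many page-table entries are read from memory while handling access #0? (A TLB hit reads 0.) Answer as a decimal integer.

Walk each access:
#0 VA=0xD8100C12836 (r,user):
  L0 @0x1D[27] → 0x20007  P=1,RW=1,US=1,PS=0
  L1 @0x20[4] → 0x21007  P=1,RW=1,US=1,PS=0
  L2 @0x21[6] → 0x23007  P=1,RW=1,US=1,PS=0
  L3 @0x23[18] → 0x26007  P=1,RW=1,US=1,PS=0
  → PA=0x26836  (4 entries read)
#1 VA=0xD8100C12836 (r,kernel):
  TLB hit vpn=0xD8100C12 → PA=0x26836
#2 VA=0x10440000647 (w,kernel):
  L0 @0x1D[2] → 0x2A007  P=1,RW=1,US=1,PS=0
  L1 @0x2A[17] → 0x1B004  P=0,RW=0,US=1,PS=0
  → PAGE_NOT_PRESENT  (2 entries read)

Entries read for #0: 4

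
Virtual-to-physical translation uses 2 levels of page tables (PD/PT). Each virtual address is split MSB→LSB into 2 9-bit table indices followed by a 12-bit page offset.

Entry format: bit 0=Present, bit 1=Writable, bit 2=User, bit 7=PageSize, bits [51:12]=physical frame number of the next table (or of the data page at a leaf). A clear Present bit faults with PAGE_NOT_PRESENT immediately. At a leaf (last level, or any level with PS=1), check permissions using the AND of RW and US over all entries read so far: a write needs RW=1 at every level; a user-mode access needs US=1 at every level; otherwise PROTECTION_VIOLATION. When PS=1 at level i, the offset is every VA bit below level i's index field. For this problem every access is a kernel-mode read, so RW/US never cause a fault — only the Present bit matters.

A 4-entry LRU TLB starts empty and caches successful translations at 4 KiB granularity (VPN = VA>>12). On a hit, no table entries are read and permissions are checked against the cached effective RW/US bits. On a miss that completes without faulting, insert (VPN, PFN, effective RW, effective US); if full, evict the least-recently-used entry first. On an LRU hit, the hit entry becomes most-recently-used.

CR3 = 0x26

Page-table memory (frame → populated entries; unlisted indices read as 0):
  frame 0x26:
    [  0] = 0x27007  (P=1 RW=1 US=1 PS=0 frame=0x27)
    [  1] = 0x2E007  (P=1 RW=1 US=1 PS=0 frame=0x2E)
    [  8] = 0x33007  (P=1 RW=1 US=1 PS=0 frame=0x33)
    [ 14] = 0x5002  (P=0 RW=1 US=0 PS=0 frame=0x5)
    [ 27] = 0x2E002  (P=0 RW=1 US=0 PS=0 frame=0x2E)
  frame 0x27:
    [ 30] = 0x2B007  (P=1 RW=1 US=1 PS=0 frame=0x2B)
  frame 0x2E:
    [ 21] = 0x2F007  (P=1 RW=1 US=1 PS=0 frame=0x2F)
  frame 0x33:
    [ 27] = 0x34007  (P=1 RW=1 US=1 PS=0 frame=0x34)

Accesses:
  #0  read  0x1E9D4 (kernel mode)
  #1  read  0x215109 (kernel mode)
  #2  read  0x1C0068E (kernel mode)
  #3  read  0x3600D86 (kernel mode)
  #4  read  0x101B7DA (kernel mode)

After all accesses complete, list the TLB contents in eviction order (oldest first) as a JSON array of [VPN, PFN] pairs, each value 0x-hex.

Trace:
#0 VA=0x1E9D4 (r,kernel):
  L0: frame=0x26 idx=0 entry=0x27007 [P=1 RW=1 US=1 PS=0]
  L1: frame=0x27 idx=30 entry=0x2B007 [P=1 RW=1 US=1 PS=0]
  ✓ 0x2B9D4  — 2 lookups
#1 VA=0x215109 (r,kernel):
  L0: frame=0x26 idx=1 entry=0x2E007 [P=1 RW=1 US=1 PS=0]
  L1: frame=0x2E idx=21 entry=0x2F007 [P=1 RW=1 US=1 PS=0]
  ✓ 0x2F109  — 2 lookups
#2 VA=0x1C0068E (r,kernel):
  L0: frame=0x26 idx=14 entry=0x5002 [P=0 RW=1 US=0 PS=0]
  → PAGE_NOT_PRESENT  (1 entries read)
#3 VA=0x3600D86 (r,kernel):
  L0: frame=0x26 idx=27 entry=0x2E002 [P=0 RW=1 US=0 PS=0]
  → PAGE_NOT_PRESENT  (1 entries read)
#4 VA=0x101B7DA (r,kernel):
  L0: frame=0x26 idx=8 entry=0x33007 [P=1 RW=1 US=1 PS=0]
  L1: frame=0x33 idx=27 entry=0x34007 [P=1 RW=1 US=1 PS=0]
  ✓ 0x347DA  — 2 lookups

TLB: [["0x1E", "0x2B"], ["0x215", "0x2F"], ["0x101B", "0x34"]]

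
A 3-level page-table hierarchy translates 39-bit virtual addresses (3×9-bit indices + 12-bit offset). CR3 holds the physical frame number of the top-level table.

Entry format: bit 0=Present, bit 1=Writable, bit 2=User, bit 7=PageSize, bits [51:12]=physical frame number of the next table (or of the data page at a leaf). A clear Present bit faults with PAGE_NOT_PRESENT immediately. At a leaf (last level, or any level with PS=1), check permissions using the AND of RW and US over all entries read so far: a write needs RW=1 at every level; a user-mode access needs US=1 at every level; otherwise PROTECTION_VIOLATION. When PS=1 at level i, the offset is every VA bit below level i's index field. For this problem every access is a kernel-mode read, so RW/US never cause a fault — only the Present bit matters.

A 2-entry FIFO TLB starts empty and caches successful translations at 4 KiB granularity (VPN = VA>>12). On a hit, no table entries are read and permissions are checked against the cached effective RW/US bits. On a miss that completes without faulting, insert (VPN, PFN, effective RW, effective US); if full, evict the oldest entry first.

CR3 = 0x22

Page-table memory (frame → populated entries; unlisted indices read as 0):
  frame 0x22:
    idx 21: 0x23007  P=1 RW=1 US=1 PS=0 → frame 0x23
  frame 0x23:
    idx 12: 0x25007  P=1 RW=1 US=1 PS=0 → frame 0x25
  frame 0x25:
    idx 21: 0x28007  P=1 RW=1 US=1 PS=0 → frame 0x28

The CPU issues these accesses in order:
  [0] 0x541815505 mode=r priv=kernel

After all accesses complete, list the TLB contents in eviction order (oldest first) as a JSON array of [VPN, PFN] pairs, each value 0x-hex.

Walk each access:
#0 VA=0x541815505 (r,kernel):
  lvl0: tbl 0x22, slot 21 ⇒ 0x23007 (P1/RW1/US1/PS0)
  lvl1: tbl 0x23, slot 12 ⇒ 0x25007 (P1/RW1/US1/PS0)
  lvl2: tbl 0x25, slot 21 ⇒ 0x28007 (P1/RW1/US1/PS0)
  ⇒ phys 0x28505  [3 reads]

TLB: [["0x541815", "0x28"]]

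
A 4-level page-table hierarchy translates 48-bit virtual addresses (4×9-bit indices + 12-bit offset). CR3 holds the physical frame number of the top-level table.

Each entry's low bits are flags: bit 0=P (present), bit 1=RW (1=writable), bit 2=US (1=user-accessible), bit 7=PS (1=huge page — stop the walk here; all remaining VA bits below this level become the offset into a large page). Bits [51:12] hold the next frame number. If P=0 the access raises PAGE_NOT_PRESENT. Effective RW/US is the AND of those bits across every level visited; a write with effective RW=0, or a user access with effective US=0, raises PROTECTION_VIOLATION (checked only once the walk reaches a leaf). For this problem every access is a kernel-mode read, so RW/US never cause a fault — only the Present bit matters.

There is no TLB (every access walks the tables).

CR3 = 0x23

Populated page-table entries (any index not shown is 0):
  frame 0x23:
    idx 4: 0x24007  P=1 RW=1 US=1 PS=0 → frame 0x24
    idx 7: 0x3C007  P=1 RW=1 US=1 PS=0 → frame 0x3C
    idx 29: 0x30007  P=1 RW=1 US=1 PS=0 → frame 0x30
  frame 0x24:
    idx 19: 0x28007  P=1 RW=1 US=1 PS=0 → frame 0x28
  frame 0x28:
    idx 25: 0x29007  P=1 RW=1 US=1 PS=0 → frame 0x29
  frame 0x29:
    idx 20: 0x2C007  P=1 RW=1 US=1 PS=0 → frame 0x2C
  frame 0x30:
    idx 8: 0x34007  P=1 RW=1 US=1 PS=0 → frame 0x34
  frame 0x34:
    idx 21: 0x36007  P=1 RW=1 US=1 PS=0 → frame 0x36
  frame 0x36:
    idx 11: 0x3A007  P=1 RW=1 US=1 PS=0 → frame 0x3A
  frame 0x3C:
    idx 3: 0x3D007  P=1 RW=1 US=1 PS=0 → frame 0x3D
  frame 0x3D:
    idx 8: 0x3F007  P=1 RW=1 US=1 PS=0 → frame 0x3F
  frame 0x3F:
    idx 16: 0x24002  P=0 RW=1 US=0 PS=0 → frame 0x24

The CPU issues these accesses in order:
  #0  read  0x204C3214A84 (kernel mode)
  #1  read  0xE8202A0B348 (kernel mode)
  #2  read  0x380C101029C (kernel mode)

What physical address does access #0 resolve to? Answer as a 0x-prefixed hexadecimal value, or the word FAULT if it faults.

Per-access translation:
#0 VA=0x204C3214A84 (r,kernel):
  L0 @0x23[4] → 0x24007  P=1,RW=1,US=1,PS=0
  L1 @0x24[19] → 0x28007  P=1,RW=1,US=1,PS=0
  L2 @0x28[25] → 0x29007  P=1,RW=1,US=1,PS=0
  L3 @0x29[20] → 0x2C007  P=1,RW=1,US=1,PS=0
  ✓ 0x2CA84  — 4 lookups
#1 VA=0xE8202A0B348 (r,kernel):
  L0 @0x23[29] → 0x30007  P=1,RW=1,US=1,PS=0
  L1 @0x30[8] → 0x34007  P=1,RW=1,US=1,PS=0
  L2 @0x34[21] → 0x36007  P=1,RW=1,US=1,PS=0
  L3 @0x36[11] → 0x3A007  P=1,RW=1,US=1,PS=0
  ✓ 0x3A348  — 4 lookups
#2 VA=0x380C101029C (r,kernel):
  L0 @0x23[7] → 0x3C007  P=1,RW=1,US=1,PS=0
  L1 @0x3C[3] → 0x3D007  P=1,RW=1,US=1,PS=0
  L2 @0x3D[8] → 0x3F007  P=1,RW=1,US=1,PS=0
  L3 @0x3F[16] → 0x24002  P=0,RW=1,US=0,PS=0
  ⇒ fault: PAGE_NOT_PRESENT  — 4 lookups

Access #0 PA: 0x2CA84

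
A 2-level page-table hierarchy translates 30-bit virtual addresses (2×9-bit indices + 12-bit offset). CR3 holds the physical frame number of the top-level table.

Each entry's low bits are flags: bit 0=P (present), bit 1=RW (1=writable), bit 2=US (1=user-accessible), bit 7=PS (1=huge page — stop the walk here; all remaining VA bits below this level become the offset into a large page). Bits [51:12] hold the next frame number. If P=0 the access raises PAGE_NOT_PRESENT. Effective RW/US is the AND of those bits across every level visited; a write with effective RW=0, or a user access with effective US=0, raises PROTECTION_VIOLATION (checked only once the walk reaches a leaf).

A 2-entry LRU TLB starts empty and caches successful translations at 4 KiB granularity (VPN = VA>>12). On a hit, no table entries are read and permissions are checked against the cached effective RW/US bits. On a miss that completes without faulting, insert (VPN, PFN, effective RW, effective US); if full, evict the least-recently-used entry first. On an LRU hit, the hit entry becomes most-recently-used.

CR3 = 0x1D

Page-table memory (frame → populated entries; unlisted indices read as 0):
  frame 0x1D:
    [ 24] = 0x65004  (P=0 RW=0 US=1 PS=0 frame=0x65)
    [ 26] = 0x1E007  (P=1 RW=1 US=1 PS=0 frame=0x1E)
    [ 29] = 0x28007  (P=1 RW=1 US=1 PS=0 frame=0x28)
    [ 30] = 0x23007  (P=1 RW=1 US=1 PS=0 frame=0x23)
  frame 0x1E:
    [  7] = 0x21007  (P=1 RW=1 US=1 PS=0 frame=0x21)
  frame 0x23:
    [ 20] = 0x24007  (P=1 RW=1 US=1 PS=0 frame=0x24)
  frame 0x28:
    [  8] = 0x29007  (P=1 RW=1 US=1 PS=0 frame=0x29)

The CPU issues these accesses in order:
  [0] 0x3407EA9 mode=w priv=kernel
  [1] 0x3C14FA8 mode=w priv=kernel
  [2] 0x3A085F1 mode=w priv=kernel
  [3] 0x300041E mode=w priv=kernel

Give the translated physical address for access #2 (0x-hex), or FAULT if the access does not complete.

Trace:
#0 VA=0x3407EA9 (w,kernel):
  lvl0: tbl 0x1D, slot 26 ⇒ 0x1E007 (P1/RW1/US1/PS0)
  lvl1: tbl 0x1E, slot 7 ⇒ 0x21007 (P1/RW1/US1/PS0)
  → PA=0x21EA9  (2 entries read)
#1 VA=0x3C14FA8 (w,kernel):
  lvl0: tbl 0x1D, slot 30 ⇒ 0x23007 (P1/RW1/US1/PS0)
  lvl1: tbl 0x23, slot 20 ⇒ 0x24007 (P1/RW1/US1/PS0)
  → PA=0x24FA8  (2 entries read)
#2 VA=0x3A085F1 (w,kernel):
  lvl0: tbl 0x1D, slot 29 ⇒ 0x28007 (P1/RW1/US1/PS0)
  lvl1: tbl 0x28, slot 8 ⇒ 0x29007 (P1/RW1/US1/PS0)
  → PA=0x295F1  (2 entries read)
#3 VA=0x300041E (w,kernel):
  lvl0: tbl 0x1D, slot 24 ⇒ 0x65004 (P0/RW0/US1/PS0)
  ✗ PAGE_NOT_PRESENT  [1 reads]

Access #2 PA: 0x295F1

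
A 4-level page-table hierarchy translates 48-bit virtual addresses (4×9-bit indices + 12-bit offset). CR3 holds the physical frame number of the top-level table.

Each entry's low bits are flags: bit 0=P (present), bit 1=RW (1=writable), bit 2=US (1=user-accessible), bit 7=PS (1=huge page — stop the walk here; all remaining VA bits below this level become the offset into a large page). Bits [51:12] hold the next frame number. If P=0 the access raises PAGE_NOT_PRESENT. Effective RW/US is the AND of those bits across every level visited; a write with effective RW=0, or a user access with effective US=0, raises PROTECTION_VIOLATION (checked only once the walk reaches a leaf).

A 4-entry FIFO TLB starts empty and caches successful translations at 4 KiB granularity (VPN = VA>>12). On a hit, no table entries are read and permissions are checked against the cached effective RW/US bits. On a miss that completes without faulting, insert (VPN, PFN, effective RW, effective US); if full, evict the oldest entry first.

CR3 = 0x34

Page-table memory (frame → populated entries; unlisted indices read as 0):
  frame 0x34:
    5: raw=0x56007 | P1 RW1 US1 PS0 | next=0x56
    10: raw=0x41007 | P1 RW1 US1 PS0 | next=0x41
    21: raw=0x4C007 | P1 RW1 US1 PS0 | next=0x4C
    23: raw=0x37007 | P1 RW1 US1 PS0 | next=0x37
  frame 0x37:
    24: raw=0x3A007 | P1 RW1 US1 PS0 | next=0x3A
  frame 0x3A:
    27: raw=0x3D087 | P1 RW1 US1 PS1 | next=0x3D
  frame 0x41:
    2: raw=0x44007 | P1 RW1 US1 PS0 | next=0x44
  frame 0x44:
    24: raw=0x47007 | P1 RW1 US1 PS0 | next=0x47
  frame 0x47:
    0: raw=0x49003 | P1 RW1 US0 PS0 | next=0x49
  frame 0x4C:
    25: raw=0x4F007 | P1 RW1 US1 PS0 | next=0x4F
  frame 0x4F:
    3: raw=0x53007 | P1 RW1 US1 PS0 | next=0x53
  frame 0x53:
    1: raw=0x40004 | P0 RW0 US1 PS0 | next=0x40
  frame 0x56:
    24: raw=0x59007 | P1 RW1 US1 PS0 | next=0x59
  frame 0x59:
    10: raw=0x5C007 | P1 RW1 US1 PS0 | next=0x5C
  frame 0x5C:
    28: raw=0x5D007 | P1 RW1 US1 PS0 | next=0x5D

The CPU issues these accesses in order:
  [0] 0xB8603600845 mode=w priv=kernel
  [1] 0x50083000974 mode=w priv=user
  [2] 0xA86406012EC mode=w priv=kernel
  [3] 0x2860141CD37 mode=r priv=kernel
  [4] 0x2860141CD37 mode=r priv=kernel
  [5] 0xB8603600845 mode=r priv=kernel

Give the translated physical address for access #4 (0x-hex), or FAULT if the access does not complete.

Trace:
#0 VA=0xB8603600845 (w,kernel):
  lvl0: tbl 0x34, slot 23 ⇒ 0x37007 (P1/RW1/US1/PS0)
  lvl1: tbl 0x37, slot 24 ⇒ 0x3A007 (P1/RW1/US1/PS0)
  lvl2: tbl 0x3A, slot 27 ⇒ 0x3D087 (P1/RW1/US1/PS1)
  ⇒ phys 0x3D845 (huge @L2)  [3 reads]
#1 VA=0x50083000974 (w,user):
  lvl0: tbl 0x34, slot 10 ⇒ 0x41007 (P1/RW1/US1/PS0)
  lvl1: tbl 0x41, slot 2 ⇒ 0x44007 (P1/RW1/US1/PS0)
  lvl2: tbl 0x44, slot 24 ⇒ 0x47007 (P1/RW1/US1/PS0)
  lvl3: tbl 0x47, slot 0 ⇒ 0x49003 (P1/RW1/US0/PS0)
  → PROTECTION_VIOLATION  (4 entries read)
#2 VA=0xA86406012EC (w,kernel):
  lvl0: tbl 0x34, slot 21 ⇒ 0x4C007 (P1/RW1/US1/PS0)
  lvl1: tbl 0x4C, slot 25 ⇒ 0x4F007 (P1/RW1/US1/PS0)
  lvl2: tbl 0x4F, slot 3 ⇒ 0x53007 (P1/RW1/US1/PS0)
  lvl3: tbl 0x53, slot 1 ⇒ 0x40004 (P0/RW0/US1/PS0)
  → PAGE_NOT_PRESENT  (4 entries read)
#3 VA=0x2860141CD37 (r,kernel):
  lvl0: tbl 0x34, slot 5 ⇒ 0x56007 (P1/RW1/US1/PS0)
  lvl1: tbl 0x56, slot 24 ⇒ 0x59007 (P1/RW1/US1/PS0)
  lvl2: tbl 0x59, slot 10 ⇒ 0x5C007 (P1/RW1/US1/PS0)
  lvl3: tbl 0x5C, slot 28 ⇒ 0x5D007 (P1/RW1/US1/PS0)
  ⇒ phys 0x5DD37  [4 reads]
#4 VA=0x2860141CD37 (r,kernel):
  TLB hit vpn=0x2860141C → PA=0x5DD37
#5 VA=0xB8603600845 (r,kernel):
  TLB hit vpn=0xB8603600 → PA=0x3D845

Access #4 PA: 0x5DD37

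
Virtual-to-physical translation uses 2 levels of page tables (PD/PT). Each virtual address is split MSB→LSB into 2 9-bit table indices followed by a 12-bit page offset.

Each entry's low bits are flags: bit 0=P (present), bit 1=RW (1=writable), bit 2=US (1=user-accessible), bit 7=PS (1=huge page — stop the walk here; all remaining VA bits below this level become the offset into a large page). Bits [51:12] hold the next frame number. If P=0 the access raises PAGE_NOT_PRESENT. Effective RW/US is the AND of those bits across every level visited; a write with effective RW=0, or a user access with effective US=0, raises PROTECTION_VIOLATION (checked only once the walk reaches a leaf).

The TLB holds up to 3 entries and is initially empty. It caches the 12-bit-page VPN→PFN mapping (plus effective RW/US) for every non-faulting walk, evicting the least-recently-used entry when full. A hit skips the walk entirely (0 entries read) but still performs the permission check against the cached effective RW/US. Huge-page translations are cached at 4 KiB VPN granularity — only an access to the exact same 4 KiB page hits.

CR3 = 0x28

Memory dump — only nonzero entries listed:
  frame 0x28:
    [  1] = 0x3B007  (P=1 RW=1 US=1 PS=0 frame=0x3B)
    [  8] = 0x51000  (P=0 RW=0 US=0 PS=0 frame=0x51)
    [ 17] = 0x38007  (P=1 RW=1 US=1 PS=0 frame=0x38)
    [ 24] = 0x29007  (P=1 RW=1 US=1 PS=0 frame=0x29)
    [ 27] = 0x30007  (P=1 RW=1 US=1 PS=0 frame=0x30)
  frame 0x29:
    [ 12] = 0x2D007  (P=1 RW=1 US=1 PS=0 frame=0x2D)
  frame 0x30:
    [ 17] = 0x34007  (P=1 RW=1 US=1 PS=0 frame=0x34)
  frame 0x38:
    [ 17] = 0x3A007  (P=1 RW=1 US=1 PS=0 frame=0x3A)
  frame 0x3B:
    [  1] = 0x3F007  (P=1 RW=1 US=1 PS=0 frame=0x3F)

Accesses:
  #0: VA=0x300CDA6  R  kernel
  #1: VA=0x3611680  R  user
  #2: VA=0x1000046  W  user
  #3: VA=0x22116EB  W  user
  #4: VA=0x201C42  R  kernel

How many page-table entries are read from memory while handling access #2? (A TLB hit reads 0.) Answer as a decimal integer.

Walk each access:
#0 VA=0x300CDA6 (r,kernel):
  [0] read 0x28 idx=24: raw=0x29007 flags P=1 W=1 U=1 S=0
  [1] read 0x29 idx=12: raw=0x2D007 flags P=1 W=1 U=1 S=0
  → PA=0x2DDA6  (2 entries read)
#1 VA=0x3611680 (r,user):
  [0] read 0x28 idx=27: raw=0x30007 flags P=1 W=1 U=1 S=0
  [1] read 0x30 idx=17: raw=0x34007 flags P=1 W=1 U=1 S=0
  → PA=0x34680  (2 entries read)
#2 VA=0x1000046 (w,user):
  [0] read 0x28 idx=8: raw=0x51000 flags P=0 W=0 U=0 S=0
  → PAGE_NOT_PRESENT  (1 entries read)
#3 VA=0x22116EB (w,user):
  [0] read 0x28 idx=17: raw=0x38007 flags P=1 W=1 U=1 S=0
  [1] read 0x38 idx=17: raw=0x3A007 flags P=1 W=1 U=1 S=0
  → PA=0x3A6EB  (2 entries read)
#4 VA=0x201C42 (r,kernel):
  [0] read 0x28 idx=1: raw=0x3B007 flags P=1 W=1 U=1 S=0
  [1] read 0x3B idx=1: raw=0x3F007 flags P=1 W=1 U=1 S=0
  → PA=0x3FC42  (2 entries read)

Entries read for #2: 1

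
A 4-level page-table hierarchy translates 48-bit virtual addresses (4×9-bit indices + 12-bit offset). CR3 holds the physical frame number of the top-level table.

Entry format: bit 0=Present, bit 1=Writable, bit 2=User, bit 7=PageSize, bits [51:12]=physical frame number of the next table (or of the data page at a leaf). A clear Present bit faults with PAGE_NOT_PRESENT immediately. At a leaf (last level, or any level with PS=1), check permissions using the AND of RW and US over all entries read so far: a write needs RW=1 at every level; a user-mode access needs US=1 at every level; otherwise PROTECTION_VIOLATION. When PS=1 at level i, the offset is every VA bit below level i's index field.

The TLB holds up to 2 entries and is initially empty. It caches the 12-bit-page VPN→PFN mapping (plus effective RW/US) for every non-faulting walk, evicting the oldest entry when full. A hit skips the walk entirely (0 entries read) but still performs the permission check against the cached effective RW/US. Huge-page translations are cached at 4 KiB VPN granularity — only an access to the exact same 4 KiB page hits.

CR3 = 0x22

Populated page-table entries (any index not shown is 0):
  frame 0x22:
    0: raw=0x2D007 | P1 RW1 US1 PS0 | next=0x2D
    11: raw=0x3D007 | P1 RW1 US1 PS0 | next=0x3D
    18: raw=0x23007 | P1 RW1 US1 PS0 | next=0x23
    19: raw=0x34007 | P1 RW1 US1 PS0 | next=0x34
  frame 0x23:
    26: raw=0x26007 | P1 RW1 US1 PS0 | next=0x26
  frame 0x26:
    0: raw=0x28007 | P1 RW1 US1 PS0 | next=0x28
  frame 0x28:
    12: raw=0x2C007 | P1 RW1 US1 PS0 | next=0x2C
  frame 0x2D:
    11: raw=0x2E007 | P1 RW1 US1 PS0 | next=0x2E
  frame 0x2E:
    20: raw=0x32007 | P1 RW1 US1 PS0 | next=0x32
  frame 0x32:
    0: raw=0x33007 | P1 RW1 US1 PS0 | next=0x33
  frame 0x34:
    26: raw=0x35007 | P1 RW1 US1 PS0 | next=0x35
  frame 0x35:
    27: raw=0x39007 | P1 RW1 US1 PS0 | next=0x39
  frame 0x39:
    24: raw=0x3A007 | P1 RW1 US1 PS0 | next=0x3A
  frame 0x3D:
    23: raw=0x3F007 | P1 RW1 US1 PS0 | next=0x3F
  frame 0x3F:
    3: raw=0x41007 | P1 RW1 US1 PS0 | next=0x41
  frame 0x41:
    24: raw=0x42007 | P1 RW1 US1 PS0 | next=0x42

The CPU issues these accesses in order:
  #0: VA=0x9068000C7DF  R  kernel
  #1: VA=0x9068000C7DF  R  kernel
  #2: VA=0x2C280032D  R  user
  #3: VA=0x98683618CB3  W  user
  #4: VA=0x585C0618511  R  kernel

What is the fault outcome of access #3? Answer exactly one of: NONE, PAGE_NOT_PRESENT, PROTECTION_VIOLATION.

Trace:
#0 VA=0x9068000C7DF (r,kernel):
  L0: frame=0x22 idx=18 entry=0x23007 [P=1 RW=1 US=1 PS=0]
  L1: frame=0x23 idx=26 entry=0x26007 [P=1 RW=1 US=1 PS=0]
  L2: frame=0x26 idx=0 entry=0x28007 [P=1 RW=1 US=1 PS=0]
  L3: frame=0x28 idx=12 entry=0x2C007 [P=1 RW=1 US=1 PS=0]
  ✓ 0x2C7DF  — 4 lookups
#1 VA=0x9068000C7DF (r,kernel):
  TLB hit vpn=0x9068000C → PA=0x2C7DF
#2 VA=0x2C280032D (r,user):
  L0: frame=0x22 idx=0 entry=0x2D007 [P=1 RW=1 US=1 PS=0]
  L1: frame=0x2D idx=11 entry=0x2E007 [P=1 RW=1 US=1 PS=0]
  L2: frame=0x2E idx=20 entry=0x32007 [P=1 RW=1 US=1 PS=0]
  L3: frame=0x32 idx=0 entry=0x33007 [P=1 RW=1 US=1 PS=0]
  ✓ 0x3332D  — 4 lookups
#3 VA=0x98683618CB3 (w,user):
  L0: frame=0x22 idx=19 entry=0x34007 [P=1 RW=1 US=1 PS=0]
  L1: frame=0x34 idx=26 entry=0x35007 [P=1 RW=1 US=1 PS=0]
  L2: frame=0x35 idx=27 entry=0x39007 [P=1 RW=1 US=1 PS=0]
  L3: frame=0x39 idx=24 entry=0x3A007 [P=1 RW=1 US=1 PS=0]
  ✓ 0x3ACB3  — 4 lookups
#4 VA=0x585C0618511 (r,kernel):
  L0: frame=0x22 idx=11 entry=0x3D007 [P=1 RW=1 US=1 PS=0]
  L1: frame=0x3D idx=23 entry=0x3F007 [P=1 RW=1 US=1 PS=0]
  L2: frame=0x3F idx=3 entry=0x41007 [P=1 RW=1 US=1 PS=0]
  L3: frame=0x41 idx=24 entry=0x42007 [P=1 RW=1 US=1 PS=0]
  ✓ 0x42511  — 4 lookups

Access #3 fault: NONE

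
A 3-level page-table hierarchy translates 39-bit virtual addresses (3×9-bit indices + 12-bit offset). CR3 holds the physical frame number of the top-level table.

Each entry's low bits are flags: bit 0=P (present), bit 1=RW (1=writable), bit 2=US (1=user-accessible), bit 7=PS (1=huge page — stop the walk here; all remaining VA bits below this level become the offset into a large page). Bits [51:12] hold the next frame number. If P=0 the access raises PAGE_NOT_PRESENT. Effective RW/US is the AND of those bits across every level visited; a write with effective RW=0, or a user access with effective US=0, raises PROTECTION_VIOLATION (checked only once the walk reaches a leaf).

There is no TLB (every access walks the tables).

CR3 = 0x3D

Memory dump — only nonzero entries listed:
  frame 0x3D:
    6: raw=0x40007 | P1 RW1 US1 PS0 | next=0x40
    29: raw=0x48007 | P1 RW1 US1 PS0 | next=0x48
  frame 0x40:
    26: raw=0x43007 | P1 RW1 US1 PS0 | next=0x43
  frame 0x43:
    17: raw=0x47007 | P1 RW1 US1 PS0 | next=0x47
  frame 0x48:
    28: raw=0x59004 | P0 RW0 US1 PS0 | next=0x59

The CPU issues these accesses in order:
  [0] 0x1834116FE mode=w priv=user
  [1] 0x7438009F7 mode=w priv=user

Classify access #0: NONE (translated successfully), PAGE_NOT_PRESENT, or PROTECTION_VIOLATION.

Per-access translation:
#0 VA=0x1834116FE (w,user):
  L0 @0x3D[6] → 0x40007  P=1,RW=1,US=1,PS=0
  L1 @0x40[26] → 0x43007  P=1,RW=1,US=1,PS=0
  L2 @0x43[17] → 0x47007  P=1,RW=1,US=1,PS=0
  ✓ 0x476FE  — 3 lookups
#1 VA=0x7438009F7 (w,user):
  L0 @0x3D[29] → 0x48007  P=1,RW=1,US=1,PS=0
  L1 @0x48[28] → 0x59004  P=0,RW=0,US=1,PS=0
  ⇒ fault: PAGE_NOT_PRESENT  — 2 lookups

Access #0 fault: NONE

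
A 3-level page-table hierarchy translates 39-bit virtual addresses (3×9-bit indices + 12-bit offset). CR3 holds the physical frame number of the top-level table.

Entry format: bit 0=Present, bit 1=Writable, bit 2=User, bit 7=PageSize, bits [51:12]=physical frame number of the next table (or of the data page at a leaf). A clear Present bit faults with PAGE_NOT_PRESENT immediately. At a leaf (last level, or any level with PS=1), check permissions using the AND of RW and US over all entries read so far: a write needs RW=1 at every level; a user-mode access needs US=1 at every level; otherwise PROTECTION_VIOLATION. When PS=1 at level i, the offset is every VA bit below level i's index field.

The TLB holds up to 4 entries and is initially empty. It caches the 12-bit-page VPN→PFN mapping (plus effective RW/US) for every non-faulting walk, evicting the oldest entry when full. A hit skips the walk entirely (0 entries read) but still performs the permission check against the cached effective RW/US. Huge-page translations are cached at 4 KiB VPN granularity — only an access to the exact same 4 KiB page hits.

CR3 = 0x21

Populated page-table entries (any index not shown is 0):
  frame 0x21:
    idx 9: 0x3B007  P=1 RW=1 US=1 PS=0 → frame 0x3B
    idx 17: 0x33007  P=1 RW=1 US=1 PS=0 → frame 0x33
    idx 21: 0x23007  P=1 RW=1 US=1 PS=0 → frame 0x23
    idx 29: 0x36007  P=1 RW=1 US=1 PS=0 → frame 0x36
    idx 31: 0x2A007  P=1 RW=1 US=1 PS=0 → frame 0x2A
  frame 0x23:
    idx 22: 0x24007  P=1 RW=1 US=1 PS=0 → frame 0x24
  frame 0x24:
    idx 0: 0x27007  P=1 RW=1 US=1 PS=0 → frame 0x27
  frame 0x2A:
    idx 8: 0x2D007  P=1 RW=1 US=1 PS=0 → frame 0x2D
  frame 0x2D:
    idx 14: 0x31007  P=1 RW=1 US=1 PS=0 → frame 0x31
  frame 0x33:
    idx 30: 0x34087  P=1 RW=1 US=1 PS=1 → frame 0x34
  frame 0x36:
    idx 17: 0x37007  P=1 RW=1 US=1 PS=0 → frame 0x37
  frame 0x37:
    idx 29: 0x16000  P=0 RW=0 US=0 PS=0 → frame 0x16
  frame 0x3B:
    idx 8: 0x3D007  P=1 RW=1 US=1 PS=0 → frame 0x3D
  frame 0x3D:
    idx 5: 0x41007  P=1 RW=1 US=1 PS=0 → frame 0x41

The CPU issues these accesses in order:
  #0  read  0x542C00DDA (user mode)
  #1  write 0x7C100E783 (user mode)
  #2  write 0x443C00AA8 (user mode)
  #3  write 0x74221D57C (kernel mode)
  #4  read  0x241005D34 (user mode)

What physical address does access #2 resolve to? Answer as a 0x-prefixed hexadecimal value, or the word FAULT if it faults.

Trace:
#0 VA=0x542C00DDA (r,user):
  lvl0: tbl 0x21, slot 21 ⇒ 0x23007 (P1/RW1/US1/PS0)
  lvl1: tbl 0x23, slot 22 ⇒ 0x24007 (P1/RW1/US1/PS0)
  lvl2: tbl 0x24, slot 0 ⇒ 0x27007 (P1/RW1/US1/PS0)
  → PA=0x27DDA  (3 entries read)
#1 VA=0x7C100E783 (w,user):
  lvl0: tbl 0x21, slot 31 ⇒ 0x2A007 (P1/RW1/US1/PS0)
  lvl1: tbl 0x2A, slot 8 ⇒ 0x2D007 (P1/RW1/US1/PS0)
  lvl2: tbl 0x2D, slot 14 ⇒ 0x31007 (P1/RW1/US1/PS0)
  → PA=0x31783  (3 entries read)
#2 VA=0x443C00AA8 (w,user):
  lvl0: tbl 0x21, slot 17 ⇒ 0x33007 (P1/RW1/US1/PS0)
  lvl1: tbl 0x33, slot 30 ⇒ 0x34087 (P1/RW1/US1/PS1)
  → PA=0x34AA8 (huge @L1)  (2 entries read)
#3 VA=0x74221D57C (w,kernel):
  lvl0: tbl 0x21, slot 29 ⇒ 0x36007 (P1/RW1/US1/PS0)
  lvl1: tbl 0x36, slot 17 ⇒ 0x37007 (P1/RW1/US1/PS0)
  lvl2: tbl 0x37, slot 29 ⇒ 0x16000 (P0/RW0/US0/PS0)
  ⇒ fault: PAGE_NOT_PRESENT  — 3 lookups
#4 VA=0x241005D34 (r,user):
  lvl0: tbl 0x21, slot 9 ⇒ 0x3B007 (P1/RW1/US1/PS0)
  lvl1: tbl 0x3B, slot 8 ⇒ 0x3D007 (P1/RW1/US1/PS0)
  lvl2: tbl 0x3D, slot 5 ⇒ 0x41007 (P1/RW1/US1/PS0)
  → PA=0x41D34  (3 entries read)

Access #2 PA: 0x34AA8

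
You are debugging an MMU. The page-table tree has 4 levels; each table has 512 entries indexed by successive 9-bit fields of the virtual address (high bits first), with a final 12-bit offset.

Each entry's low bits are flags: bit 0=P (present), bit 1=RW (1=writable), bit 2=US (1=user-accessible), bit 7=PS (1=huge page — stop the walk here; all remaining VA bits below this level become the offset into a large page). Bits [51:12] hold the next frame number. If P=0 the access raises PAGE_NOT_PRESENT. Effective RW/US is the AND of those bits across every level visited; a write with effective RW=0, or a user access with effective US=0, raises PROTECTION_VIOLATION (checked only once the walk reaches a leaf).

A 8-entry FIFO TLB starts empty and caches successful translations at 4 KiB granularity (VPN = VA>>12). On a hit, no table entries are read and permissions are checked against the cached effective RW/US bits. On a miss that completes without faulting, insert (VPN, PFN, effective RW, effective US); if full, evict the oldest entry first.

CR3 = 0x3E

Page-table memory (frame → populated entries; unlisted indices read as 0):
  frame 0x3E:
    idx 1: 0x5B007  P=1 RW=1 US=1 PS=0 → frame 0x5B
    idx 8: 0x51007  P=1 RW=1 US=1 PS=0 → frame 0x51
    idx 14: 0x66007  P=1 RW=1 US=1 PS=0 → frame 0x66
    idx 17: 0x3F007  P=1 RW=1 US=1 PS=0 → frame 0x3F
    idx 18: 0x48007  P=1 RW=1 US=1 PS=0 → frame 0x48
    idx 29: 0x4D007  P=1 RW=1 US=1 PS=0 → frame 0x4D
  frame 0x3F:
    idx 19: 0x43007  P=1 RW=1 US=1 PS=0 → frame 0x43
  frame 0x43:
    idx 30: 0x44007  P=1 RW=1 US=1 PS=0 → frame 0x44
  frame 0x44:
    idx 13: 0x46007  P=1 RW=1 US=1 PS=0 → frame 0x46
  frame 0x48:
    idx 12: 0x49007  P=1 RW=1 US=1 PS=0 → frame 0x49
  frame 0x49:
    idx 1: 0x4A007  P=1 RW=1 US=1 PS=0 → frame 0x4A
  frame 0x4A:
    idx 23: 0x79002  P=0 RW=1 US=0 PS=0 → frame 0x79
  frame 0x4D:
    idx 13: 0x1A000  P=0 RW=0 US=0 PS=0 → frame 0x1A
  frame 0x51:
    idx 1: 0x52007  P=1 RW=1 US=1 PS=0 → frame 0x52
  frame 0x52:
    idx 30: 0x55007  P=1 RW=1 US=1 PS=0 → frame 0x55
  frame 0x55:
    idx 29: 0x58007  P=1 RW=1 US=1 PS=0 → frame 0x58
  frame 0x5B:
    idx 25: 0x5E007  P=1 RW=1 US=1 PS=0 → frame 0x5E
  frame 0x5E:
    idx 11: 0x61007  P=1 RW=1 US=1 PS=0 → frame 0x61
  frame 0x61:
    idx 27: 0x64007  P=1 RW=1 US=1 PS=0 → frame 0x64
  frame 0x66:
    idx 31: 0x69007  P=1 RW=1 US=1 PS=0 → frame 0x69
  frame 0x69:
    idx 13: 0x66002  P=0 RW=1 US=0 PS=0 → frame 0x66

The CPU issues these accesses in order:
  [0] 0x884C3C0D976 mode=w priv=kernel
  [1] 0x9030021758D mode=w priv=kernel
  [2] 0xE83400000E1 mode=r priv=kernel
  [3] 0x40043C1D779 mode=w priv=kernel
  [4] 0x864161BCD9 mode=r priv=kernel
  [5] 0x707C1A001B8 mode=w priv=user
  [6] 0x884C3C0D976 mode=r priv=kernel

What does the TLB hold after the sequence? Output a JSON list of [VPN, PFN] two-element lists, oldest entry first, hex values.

Trace:
#0 VA=0x884C3C0D976 (w,kernel):
  L0: frame=0x3E idx=17 entry=0x3F007 [P=1 RW=1 US=1 PS=0]
  L1: frame=0x3F idx=19 entry=0x43007 [P=1 RW=1 US=1 PS=0]
  L2: frame=0x43 idx=30 entry=0x44007 [P=1 RW=1 US=1 PS=0]
  L3: frame=0x44 idx=13 entry=0x46007 [P=1 RW=1 US=1 PS=0]
  ⇒ phys 0x46976  [4 reads]
#1 VA=0x9030021758D (w,kernel):
  L0: frame=0x3E idx=18 entry=0x48007 [P=1 RW=1 US=1 PS=0]
  L1: frame=0x48 idx=12 entry=0x49007 [P=1 RW=1 US=1 PS=0]
  L2: frame=0x49 idx=1 entry=0x4A007 [P=1 RW=1 US=1 PS=0]
  L3: frame=0x4A idx=23 entry=0x79002 [P=0 RW=1 US=0 PS=0]
  ✗ PAGE_NOT_PRESENT  [4 reads]
#2 VA=0xE83400000E1 (r,kernel):
  L0: frame=0x3E idx=29 entry=0x4D007 [P=1 RW=1 US=1 PS=0]
  L1: frame=0x4D idx=13 entry=0x1A000 [P=0 RW=0 US=0 PS=0]
  ✗ PAGE_NOT_PRESENT  [2 reads]
#3 VA=0x40043C1D779 (w,kernel):
  L0: frame=0x3E idx=8 entry=0x51007 [P=1 RW=1 US=1 PS=0]
  L1: frame=0x51 idx=1 entry=0x52007 [P=1 RW=1 US=1 PS=0]
  L2: frame=0x52 idx=30 entry=0x55007 [P=1 RW=1 US=1 PS=0]
  L3: frame=0x55 idx=29 entry=0x58007 [P=1 RW=1 US=1 PS=0]
  ⇒ phys 0x58779  [4 reads]
#4 VA=0x864161BCD9 (r,kernel):
  L0: frame=0x3E idx=1 entry=0x5B007 [P=1 RW=1 US=1 PS=0]
  L1: frame=0x5B idx=25 entry=0x5E007 [P=1 RW=1 US=1 PS=0]
  L2: frame=0x5E idx=11 entry=0x61007 [P=1 RW=1 US=1 PS=0]
  L3: frame=0x61 idx=27 entry=0x64007 [P=1 RW=1 US=1 PS=0]
  ⇒ phys 0x64CD9  [4 reads]
#5 VA=0x707C1A001B8 (w,user):
  L0: frame=0x3E idx=14 entry=0x66007 [P=1 RW=1 US=1 PS=0]
  L1: frame=0x66 idx=31 entry=0x69007 [P=1 RW=1 US=1 PS=0]
  L2: frame=0x69 idx=13 entry=0x66002 [P=0 RW=1 US=0 PS=0]
  ✗ PAGE_NOT_PRESENT  [3 reads]
#6 VA=0x884C3C0D976 (r,kernel):
  TLB hit vpn=0x884C3C0D → PA=0x46976

TLB: [["0x884C3C0D", "0x46"], ["0x40043C1D", "0x58"], ["0x864161B", "0x64"]]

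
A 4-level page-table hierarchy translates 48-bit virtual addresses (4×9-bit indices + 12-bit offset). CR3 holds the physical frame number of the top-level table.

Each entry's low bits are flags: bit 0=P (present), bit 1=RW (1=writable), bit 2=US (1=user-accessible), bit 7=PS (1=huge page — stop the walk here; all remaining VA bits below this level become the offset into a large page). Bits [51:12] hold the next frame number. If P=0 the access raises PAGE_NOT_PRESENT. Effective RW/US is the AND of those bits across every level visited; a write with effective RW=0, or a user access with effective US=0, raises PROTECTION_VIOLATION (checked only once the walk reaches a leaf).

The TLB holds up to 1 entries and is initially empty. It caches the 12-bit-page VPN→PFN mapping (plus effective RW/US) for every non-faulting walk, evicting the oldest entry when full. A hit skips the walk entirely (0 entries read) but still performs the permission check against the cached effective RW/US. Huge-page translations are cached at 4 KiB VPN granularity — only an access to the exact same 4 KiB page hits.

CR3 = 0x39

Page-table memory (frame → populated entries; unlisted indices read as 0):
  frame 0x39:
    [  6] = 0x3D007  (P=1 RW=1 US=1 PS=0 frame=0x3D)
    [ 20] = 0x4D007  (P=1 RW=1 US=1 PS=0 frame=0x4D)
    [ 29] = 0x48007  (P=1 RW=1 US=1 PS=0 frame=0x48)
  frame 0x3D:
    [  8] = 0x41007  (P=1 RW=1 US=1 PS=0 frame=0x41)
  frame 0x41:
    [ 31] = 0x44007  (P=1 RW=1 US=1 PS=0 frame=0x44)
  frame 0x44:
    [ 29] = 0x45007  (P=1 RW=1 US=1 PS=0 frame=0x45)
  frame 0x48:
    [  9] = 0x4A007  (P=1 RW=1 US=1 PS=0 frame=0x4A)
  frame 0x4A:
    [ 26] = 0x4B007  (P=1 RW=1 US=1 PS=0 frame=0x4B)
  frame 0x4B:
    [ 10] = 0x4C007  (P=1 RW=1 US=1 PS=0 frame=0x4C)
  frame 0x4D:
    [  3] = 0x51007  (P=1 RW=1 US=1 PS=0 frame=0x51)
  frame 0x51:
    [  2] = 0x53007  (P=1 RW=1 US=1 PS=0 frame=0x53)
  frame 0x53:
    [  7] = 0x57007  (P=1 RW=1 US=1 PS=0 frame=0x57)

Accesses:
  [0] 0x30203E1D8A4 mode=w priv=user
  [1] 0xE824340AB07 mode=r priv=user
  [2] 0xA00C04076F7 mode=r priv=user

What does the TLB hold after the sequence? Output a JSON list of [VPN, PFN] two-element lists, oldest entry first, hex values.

Per-access translation:
#0 VA=0x30203E1D8A4 (w,user):
  L0: frame=0x39 idx=6 entry=0x3D007 [P=1 RW=1 US=1 PS=0]
  L1: frame=0x3D idx=8 entry=0x41007 [P=1 RW=1 US=1 PS=0]
  L2: frame=0x41 idx=31 entry=0x44007 [P=1 RW=1 US=1 PS=0]
  L3: frame=0x44 idx=29 entry=0x45007 [P=1 RW=1 US=1 PS=0]
  ✓ 0x458A4  — 4 lookups
#1 VA=0xE824340AB07 (r,user):
  L0: frame=0x39 idx=29 entry=0x48007 [P=1 RW=1 US=1 PS=0]
  L1: frame=0x48 idx=9 entry=0x4A007 [P=1 RW=1 US=1 PS=0]
  L2: frame=0x4A idx=26 entry=0x4B007 [P=1 RW=1 US=1 PS=0]
  L3: frame=0x4B idx=10 entry=0x4C007 [P=1 RW=1 US=1 PS=0]
  ✓ 0x4CB07  — 4 lookups
#2 VA=0xA00C04076F7 (r,user):
  L0: frame=0x39 idx=20 entry=0x4D007 [P=1 RW=1 US=1 PS=0]
  L1: frame=0x4D idx=3 entry=0x51007 [P=1 RW=1 US=1 PS=0]
  L2: frame=0x51 idx=2 entry=0x53007 [P=1 RW=1 US=1 PS=0]
  L3: frame=0x53 idx=7 entry=0x57007 [P=1 RW=1 US=1 PS=0]
  ✓ 0x576F7  — 4 lookups

TLB: [["0xA00C0407", "0x57"]]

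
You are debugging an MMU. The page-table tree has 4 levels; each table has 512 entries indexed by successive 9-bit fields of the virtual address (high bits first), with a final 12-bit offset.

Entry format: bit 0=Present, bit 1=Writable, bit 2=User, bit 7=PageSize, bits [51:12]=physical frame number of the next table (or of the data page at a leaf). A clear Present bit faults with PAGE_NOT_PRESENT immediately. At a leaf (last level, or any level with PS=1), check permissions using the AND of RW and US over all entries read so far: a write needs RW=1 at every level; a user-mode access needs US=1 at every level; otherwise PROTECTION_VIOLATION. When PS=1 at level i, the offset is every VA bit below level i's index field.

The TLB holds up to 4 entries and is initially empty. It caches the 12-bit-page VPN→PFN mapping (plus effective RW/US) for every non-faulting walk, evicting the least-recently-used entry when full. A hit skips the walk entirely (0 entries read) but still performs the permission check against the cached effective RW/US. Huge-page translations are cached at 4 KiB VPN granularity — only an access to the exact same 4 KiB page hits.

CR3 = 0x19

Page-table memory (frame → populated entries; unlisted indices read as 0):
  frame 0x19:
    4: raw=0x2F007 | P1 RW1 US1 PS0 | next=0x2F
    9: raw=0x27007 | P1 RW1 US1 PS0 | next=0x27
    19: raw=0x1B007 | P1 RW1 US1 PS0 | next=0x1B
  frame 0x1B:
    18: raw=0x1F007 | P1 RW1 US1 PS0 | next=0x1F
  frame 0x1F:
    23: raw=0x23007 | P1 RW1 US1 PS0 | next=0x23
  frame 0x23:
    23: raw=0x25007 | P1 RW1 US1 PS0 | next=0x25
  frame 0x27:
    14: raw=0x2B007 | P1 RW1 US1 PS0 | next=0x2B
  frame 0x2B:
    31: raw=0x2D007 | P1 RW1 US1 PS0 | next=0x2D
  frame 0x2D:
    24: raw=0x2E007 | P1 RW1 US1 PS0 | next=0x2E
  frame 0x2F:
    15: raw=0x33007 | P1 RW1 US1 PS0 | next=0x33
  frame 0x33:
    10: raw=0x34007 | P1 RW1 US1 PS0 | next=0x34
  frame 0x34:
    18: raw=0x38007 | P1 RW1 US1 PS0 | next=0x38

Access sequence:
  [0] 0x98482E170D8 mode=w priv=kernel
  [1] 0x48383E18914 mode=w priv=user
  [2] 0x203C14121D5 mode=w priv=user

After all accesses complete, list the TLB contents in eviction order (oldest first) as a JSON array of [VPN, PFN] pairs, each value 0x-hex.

Walk each access:
#0 VA=0x98482E170D8 (w,kernel):
  lvl0: tbl 0x19, slot 19 ⇒ 0x1B007 (P1/RW1/US1/PS0)
  lvl1: tbl 0x1B, slot 18 ⇒ 0x1F007 (P1/RW1/US1/PS0)
  lvl2: tbl 0x1F, slot 23 ⇒ 0x23007 (P1/RW1/US1/PS0)
  lvl3: tbl 0x23, slot 23 ⇒ 0x25007 (P1/RW1/US1/PS0)
  ✓ 0x250D8  — 4 lookups
#1 VA=0x48383E18914 (w,user):
  lvl0: tbl 0x19, slot 9 ⇒ 0x27007 (P1/RW1/US1/PS0)
  lvl1: tbl 0x27, slot 14 ⇒ 0x2B007 (P1/RW1/US1/PS0)
  lvl2: tbl 0x2B, slot 31 ⇒ 0x2D007 (P1/RW1/US1/PS0)
  lvl3: tbl 0x2D, slot 24 ⇒ 0x2E007 (P1/RW1/US1/PS0)
  ✓ 0x2E914  — 4 lookups
#2 VA=0x203C14121D5 (w,user):
  lvl0: tbl 0x19, slot 4 ⇒ 0x2F007 (P1/RW1/US1/PS0)
  lvl1: tbl 0x2F, slot 15 ⇒ 0x33007 (P1/RW1/US1/PS0)
  lvl2: tbl 0x33, slot 10 ⇒ 0x34007 (P1/RW1/US1/PS0)
  lvl3: tbl 0x34, slot 18 ⇒ 0x38007 (P1/RW1/US1/PS0)
  ✓ 0x381D5  — 4 lookups

TLB: [["0x98482E17", "0x25"], ["0x48383E18", "0x2E"], ["0x203C1412", "0x38"]]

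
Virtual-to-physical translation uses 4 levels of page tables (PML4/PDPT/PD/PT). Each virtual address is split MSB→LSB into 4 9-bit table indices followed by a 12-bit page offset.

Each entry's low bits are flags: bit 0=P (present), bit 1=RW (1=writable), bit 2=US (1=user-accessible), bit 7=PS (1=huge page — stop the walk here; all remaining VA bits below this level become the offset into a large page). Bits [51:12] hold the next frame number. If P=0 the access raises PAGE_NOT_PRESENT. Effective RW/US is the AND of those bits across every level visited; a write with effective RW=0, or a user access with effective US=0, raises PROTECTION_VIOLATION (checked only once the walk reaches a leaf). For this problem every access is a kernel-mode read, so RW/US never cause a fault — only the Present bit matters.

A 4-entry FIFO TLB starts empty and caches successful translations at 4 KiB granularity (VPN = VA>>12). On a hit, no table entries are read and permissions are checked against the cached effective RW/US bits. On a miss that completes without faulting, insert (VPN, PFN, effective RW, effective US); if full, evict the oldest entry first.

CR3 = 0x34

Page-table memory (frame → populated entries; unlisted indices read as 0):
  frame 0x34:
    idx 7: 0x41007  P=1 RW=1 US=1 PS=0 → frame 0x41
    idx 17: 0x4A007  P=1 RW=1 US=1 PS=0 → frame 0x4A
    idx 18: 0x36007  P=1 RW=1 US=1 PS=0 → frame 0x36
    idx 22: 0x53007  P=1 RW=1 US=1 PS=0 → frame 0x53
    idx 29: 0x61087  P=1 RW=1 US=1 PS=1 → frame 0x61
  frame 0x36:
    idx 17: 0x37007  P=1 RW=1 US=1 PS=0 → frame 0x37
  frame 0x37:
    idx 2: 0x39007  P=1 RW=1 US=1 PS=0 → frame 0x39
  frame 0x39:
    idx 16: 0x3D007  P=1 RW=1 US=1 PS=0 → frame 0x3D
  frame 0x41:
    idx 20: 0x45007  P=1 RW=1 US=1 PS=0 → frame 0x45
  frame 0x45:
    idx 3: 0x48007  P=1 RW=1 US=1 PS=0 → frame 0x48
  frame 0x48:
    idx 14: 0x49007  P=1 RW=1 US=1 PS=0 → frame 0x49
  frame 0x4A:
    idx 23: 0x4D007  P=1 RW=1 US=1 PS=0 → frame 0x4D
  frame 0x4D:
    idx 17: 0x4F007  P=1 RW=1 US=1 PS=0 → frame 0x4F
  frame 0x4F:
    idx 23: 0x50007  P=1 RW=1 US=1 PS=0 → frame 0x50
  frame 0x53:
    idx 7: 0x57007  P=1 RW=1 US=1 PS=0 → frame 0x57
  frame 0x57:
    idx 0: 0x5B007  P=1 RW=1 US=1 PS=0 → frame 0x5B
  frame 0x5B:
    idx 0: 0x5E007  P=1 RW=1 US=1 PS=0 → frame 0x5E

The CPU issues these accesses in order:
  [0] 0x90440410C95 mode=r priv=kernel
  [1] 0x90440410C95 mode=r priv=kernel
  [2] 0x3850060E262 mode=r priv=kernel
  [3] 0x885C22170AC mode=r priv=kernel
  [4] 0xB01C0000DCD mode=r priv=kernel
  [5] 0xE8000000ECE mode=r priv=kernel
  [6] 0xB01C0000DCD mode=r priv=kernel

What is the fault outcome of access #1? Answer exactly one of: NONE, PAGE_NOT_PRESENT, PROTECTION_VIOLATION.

Trace:
#0 VA=0x90440410C95 (r,kernel):
  L0: frame=0x34 idx=18 entry=0x36007 [P=1 RW=1 US=1 PS=0]
  L1: frame=0x36 idx=17 entry=0x37007 [P=1 RW=1 US=1 PS=0]
  L2: frame=0x37 idx=2 entry=0x39007 [P=1 RW=1 US=1 PS=0]
  L3: frame=0x39 idx=16 entry=0x3D007 [P=1 RW=1 US=1 PS=0]
  ⇒ phys 0x3DC95  [4 reads]
#1 VA=0x90440410C95 (r,kernel):
  TLB hit vpn=0x90440410 → PA=0x3DC95
#2 VA=0x3850060E262 (r,kernel):
  L0: frame=0x34 idx=7 entry=0x41007 [P=1 RW=1 US=1 PS=0]
  L1: frame=0x41 idx=20 entry=0x45007 [P=1 RW=1 US=1 PS=0]
  L2: frame=0x45 idx=3 entry=0x48007 [P=1 RW=1 US=1 PS=0]
  L3: frame=0x48 idx=14 entry=0x49007 [P=1 RW=1 US=1 PS=0]
  ⇒ phys 0x49262  [4 reads]
#3 VA=0x885C22170AC (r,kernel):
  L0: frame=0x34 idx=17 entry=0x4A007 [P=1 RW=1 US=1 PS=0]
  L1: frame=0x4A idx=23 entry=0x4D007 [P=1 RW=1 US=1 PS=0]
  L2: frame=0x4D idx=17 entry=0x4F007 [P=1 RW=1 US=1 PS=0]
  L3: frame=0x4F idx=23 entry=0x50007 [P=1 RW=1 US=1 PS=0]
  ⇒ phys 0x500AC  [4 reads]
#4 VA=0xB01C0000DCD (r,kernel):
  L0: frame=0x34 idx=22 entry=0x53007 [P=1 RW=1 US=1 PS=0]
  L1: frame=0x53 idx=7 entry=0x57007 [P=1 RW=1 US=1 PS=0]
  L2: frame=0x57 idx=0 entry=0x5B007 [P=1 RW=1 US=1 PS=0]
  L3: frame=0x5B idx=0 entry=0x5E007 [P=1 RW=1 US=1 PS=0]
  ⇒ phys 0x5EDCD  [4 reads]
#5 VA=0xE8000000ECE (r,kernel):
  L0: frame=0x34 idx=29 entry=0x61087 [P=1 RW=1 US=1 PS=1]
  ⇒ phys 0x61ECE (huge @L0)  [1 reads]
#6 VA=0xB01C0000DCD (r,kernel):
  TLB hit vpn=0xB01C0000 → PA=0x5EDCD

Access #1 fault: NONE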